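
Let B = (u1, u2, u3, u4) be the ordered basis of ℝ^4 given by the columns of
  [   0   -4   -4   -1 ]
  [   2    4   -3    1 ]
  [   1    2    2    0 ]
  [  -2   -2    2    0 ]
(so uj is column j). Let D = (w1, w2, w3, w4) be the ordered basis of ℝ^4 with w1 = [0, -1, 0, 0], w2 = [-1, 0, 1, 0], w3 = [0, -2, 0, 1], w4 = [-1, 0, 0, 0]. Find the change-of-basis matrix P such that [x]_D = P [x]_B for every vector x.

Take x = uj: its B-coordinates are the j-th standard unit vector, so P e_j — column j of P — equals [uj]_D.
u1 = 2w1 + w2 - 2w3 - w4, giving column 1 = [2, 1, -2, -1]; repeating for each j gives P = [[2, 0, -1, -1], [1, 2, 2, 0], [-2, -2, 2, 0], [-1, 2, 2, 1]].

[[2, 0, -1, -1], [1, 2, 2, 0], [-2, -2, 2, 0], [-1, 2, 2, 1]]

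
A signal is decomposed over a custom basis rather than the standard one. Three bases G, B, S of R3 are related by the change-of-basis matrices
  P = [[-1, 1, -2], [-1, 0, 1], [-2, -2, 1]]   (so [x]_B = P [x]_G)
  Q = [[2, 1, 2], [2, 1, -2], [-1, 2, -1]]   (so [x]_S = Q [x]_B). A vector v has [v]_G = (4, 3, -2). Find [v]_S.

(-32, 32, 1)

Apply P to get B-coordinates (3, -6, -16), then Q to get S-coordinates.
The result is [v]_S = (-32, 32, 1).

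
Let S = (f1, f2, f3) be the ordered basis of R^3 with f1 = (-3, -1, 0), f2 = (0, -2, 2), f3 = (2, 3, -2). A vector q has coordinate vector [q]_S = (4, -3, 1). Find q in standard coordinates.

By definition q = 4f1 - 3f2 + f3.
Summing componentwise gives (-10, 5, -8).

(-10, 5, -8)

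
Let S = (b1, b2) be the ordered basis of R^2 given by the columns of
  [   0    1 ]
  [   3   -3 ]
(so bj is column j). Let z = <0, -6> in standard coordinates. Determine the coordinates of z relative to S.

<-2, 0>

[z]_S is the unique c with M c = z, where M has columns b1, b2.
System: 0c_1 + c_2 = 0, 3c_1 - 3c_2 = -6; solving gives c_1 = -2, c_2 = 0.
Check: -2b1 + 0·b2 = <0, -6>.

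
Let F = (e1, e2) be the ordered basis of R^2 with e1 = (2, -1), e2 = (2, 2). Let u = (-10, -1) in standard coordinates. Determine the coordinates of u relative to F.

We seek scalars with c_1 e1 + c_2 e2 = u; equivalently solve M c = u where the columns of M are e1, e2.
System: 2c_1 + 2c_2 = -10, -c_1 + 2c_2 = -1; solving gives c_1 = -3, c_2 = -2.
Check: -3e1 - 2e2 = (-10, -1).

(-3, -2)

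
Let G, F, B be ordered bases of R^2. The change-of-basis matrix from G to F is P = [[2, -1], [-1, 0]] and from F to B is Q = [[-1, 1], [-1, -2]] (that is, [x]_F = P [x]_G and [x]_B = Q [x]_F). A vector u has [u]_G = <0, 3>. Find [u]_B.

<3, 3>

Apply P to get F-coordinates <-3, 0>, then Q to get B-coordinates.
The result is [u]_B = <3, 3>.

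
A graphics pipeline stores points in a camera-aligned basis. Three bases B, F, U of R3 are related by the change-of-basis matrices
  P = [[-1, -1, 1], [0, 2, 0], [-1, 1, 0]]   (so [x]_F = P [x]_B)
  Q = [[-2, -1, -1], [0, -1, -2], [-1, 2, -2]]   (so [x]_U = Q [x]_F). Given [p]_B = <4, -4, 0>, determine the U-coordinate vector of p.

Apply P to get F-coordinates <0, -8, -8>, then Q to get U-coordinates.
The result is [p]_U = <16, 24, 0>.

<16, 24, 0>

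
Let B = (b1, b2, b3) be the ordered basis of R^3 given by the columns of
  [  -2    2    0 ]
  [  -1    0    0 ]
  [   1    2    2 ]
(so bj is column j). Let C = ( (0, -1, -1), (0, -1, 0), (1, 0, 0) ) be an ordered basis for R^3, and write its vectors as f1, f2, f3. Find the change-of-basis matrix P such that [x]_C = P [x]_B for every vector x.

[[-1, -2, -2], [2, 2, 2], [-2, 2, 0]]

Take x = bj: its B-coordinates are the j-th standard unit vector, so P e_j — column j of P — equals [bj]_C.
b1 = -f1 + 2f2 - 2f3, giving column 1 = (-1, 2, -2); repeating for each j gives P = [[-1, -2, -2], [2, 2, 2], [-2, 2, 0]].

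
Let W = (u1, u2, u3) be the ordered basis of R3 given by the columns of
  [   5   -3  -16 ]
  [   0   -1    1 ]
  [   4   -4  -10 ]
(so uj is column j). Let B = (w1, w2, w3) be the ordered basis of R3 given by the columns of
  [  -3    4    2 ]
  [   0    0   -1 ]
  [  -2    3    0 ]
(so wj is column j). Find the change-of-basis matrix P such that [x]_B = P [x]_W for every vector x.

[[1, -1, 2], [2, -2, -2], [0, 1, -1]]

Take x = uj: its W-coordinates are the j-th standard unit vector, so P e_j — column j of P — equals [uj]_B.
u1 = w1 + 2w2 + 0·w3, giving column 1 = <1, 2, 0>; repeating for each j gives P = [[1, -1, 2], [2, -2, -2], [0, 1, -1]].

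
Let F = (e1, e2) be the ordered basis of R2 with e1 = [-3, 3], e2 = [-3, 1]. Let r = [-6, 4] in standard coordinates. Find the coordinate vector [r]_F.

[1, 1]

Write r = c_1 e1 + c_2 e2 and solve for the c_i.
System: -3c_1 - 3c_2 = -6, 3c_1 + c_2 = 4; solving gives c_1 = 1, c_2 = 1.
Check: e1 + e2 = [-6, 4].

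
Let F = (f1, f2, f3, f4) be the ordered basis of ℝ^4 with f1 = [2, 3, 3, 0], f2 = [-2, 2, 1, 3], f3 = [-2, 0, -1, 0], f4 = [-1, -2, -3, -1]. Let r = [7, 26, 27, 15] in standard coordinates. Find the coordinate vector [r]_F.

[4, 4, -2, -3]

Write r = c_1 f1 + ... + c_4 f4 and solve for the c_i.
Gaussian elimination on [M | r] yields c = (4, 4, -2, -3).
Check: 4f1 + 4f2 - 2f3 - 3f4 = [7, 26, 27, 15].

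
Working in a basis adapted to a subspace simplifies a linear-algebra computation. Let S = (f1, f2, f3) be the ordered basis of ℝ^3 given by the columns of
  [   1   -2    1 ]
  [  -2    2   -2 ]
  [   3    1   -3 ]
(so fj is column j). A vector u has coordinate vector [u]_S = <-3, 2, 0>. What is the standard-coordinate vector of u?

<-7, 10, -7>

u = M [u]_S, where M has columns f1, ..., f3.
Carrying out the matrix-vector product, u = <-7, 10, -7>.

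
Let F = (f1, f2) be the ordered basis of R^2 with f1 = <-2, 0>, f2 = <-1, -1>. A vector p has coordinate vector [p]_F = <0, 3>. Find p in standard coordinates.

<-3, -3>

By definition p = 0·f1 + 3f2.
Summing componentwise gives <-3, -3>.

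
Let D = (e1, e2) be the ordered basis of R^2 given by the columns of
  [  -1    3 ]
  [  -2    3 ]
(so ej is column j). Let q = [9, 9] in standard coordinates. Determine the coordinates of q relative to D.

We seek scalars with c_1 e1 + c_2 e2 = q; equivalently solve M c = q where the columns of M are e1, e2.
System: -c_1 + 3c_2 = 9, -2c_1 + 3c_2 = 9; solving gives c_1 = 0, c_2 = 3.
Check: 0·e1 + 3e2 = [9, 9].

[0, 3]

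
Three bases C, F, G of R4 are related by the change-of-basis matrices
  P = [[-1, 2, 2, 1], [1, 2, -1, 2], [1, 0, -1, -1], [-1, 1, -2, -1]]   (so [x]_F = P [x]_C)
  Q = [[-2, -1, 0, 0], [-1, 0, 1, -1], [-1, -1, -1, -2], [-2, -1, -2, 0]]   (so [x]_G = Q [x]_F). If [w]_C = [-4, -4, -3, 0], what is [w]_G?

First [w]_F = P [w]_C = [-10, -9, -1, 6].
Then [w]_G = Q [w]_F = [29, 3, 8, 31].

[29, 3, 8, 31]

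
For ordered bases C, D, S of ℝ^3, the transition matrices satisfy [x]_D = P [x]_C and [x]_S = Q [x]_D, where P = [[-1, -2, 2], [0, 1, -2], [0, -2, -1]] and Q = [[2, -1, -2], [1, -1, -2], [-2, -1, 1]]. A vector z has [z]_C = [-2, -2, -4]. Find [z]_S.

[-26, -24, 6]

Composing the changes, [z]_S = Q P [z]_C.
Q P = [[-2, -1, 8], [-1, 1, 6], [2, 1, -3]]; applying this to [-2, -2, -4] gives [-26, -24, 6].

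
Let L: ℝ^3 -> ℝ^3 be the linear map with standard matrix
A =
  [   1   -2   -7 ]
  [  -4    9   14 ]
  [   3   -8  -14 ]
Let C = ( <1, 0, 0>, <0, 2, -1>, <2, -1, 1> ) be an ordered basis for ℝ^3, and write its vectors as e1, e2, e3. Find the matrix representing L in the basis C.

With P the matrix whose columns are e1, ..., e3, [L]_C = P^(-1) A P.
Column by column: L(e1) = A e1 = <1, -4, 3>; its C-coordinates <-3, -1, 2> give column 1.
Continuing for each basis vector yields [L]_C = [[-3, 3, 3], [-1, 2, -3], [2, 0, -3]].

[[-3, 3, 3], [-1, 2, -3], [2, 0, -3]]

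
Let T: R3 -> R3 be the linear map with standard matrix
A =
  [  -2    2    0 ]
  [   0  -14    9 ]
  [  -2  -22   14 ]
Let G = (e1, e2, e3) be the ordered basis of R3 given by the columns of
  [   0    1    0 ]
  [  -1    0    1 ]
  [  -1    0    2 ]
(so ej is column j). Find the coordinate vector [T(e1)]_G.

(-2, -2, 3)

Column 1 of [T]_G is the G-coordinate vector of T(e1).
In standard coordinates T(e1) = A e1 = (-2, 5, 8).
Converting to G: (-2, 5, 8) = -2e1 - 2e2 + 3e3, so the coordinate vector is (-2, -2, 3).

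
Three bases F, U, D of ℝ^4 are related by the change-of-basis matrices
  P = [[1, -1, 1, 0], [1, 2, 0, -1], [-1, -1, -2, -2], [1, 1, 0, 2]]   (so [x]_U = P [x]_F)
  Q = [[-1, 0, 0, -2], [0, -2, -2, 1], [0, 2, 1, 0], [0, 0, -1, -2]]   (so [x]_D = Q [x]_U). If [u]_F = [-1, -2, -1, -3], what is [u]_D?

Apply P to get U-coordinates [0, -2, 11, -9], then Q to get D-coordinates.
The result is [u]_D = [18, -27, 7, 7].

[18, -27, 7, 7]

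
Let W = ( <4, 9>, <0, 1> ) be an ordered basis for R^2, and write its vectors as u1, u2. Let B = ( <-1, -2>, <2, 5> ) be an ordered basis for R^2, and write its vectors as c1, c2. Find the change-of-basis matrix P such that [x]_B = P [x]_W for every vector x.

Let M have columns uj and N have columns cj. Then for every x, N [x]_B = x = M [x]_W, so P = N^(-1) M.
Since det N = -1, N^(-1) has integer entries; multiplying gives P = [[-2, 2], [1, 1]].

[[-2, 2], [1, 1]]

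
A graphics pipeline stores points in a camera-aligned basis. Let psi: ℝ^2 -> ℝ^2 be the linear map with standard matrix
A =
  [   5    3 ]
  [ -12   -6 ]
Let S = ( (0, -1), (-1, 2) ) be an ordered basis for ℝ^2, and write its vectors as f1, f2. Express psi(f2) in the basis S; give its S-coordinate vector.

(-2, -1)

Column 2 of [psi]_S is the S-coordinate vector of psi(f2).
In standard coordinates psi(f2) = A f2 = (1, 0).
Converting to S: (1, 0) = -2f1 - f2, so the coordinate vector is (-2, -1).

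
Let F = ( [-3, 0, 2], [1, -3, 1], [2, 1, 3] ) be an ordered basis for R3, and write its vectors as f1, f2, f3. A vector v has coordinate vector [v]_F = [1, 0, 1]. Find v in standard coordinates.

[-1, 1, 5]

The coordinates say v = f1 + 0·f2 + f3; adding the scaled basis vectors gives [-1, 1, 5].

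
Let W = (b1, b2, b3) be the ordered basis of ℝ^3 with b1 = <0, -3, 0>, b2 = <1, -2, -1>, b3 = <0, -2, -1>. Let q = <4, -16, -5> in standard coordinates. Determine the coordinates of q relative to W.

<2, 4, 1>

[q]_W is the unique c with M c = q, where M has columns b1, ..., b3.
Row-reducing the augmented matrix [M | q] gives c = (2, 4, 1).
Check: 2b1 + 4b2 + b3 = <4, -16, -5>.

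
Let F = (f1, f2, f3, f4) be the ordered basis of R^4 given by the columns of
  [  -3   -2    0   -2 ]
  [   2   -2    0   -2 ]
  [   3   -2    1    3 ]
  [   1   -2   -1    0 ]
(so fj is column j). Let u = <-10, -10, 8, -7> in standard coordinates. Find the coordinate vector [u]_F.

<0, 2, 3, 3>

[u]_F is the unique c with M c = u, where M has columns f1, ..., f4.
Row-reducing the augmented matrix [M | u] gives c = (0, 2, 3, 3).
Check: 0·f1 + 2f2 + 3f3 + 3f4 = <-10, -10, 8, -7>.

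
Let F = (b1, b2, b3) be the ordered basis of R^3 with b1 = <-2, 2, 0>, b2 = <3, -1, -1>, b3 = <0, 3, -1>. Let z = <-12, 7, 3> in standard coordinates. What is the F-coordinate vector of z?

<0, -4, 1>

Write z = c_1 b1 + ... + c_3 b3 and solve for the c_i.
Gaussian elimination on [M | z] yields c = (0, -4, 1).
Check: 0·b1 - 4b2 + b3 = <-12, 7, 3>.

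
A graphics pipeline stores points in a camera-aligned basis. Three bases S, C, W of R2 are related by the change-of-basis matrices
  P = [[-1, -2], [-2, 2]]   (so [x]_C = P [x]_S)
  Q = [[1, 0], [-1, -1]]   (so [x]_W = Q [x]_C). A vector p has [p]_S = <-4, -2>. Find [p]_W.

<8, -12>

Composing the changes, [p]_W = Q P [p]_S.
Q P = [[-1, -2], [3, 0]]; applying this to <-4, -2> gives <8, -12>.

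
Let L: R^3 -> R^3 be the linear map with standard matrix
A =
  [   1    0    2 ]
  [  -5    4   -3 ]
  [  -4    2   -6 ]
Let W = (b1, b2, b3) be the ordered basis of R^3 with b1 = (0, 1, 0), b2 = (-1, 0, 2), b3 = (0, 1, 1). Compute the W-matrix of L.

[[2, 1, 1], [0, -3, -2], [2, -2, 0]]

The j-th column of [L]_W is [L(bj)]_W.
L(b1) = A b1 = (0, 4, 2) = 2b1 + 0·b2 + 2b3, so column 1 is (2, 0, 2).
Repeating for b2, b3 and assembling the columns gives [[2, 1, 1], [0, -3, -2], [2, -2, 0]].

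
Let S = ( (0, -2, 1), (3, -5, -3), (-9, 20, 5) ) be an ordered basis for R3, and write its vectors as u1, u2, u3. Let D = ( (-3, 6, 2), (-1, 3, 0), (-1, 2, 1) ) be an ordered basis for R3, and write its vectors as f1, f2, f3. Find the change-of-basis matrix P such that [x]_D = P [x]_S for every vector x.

Column j of P is [uj]_D, since P maps S-coordinates to D-coordinates.
Expressing u1 in D: u1 = f1 - 2f2 - f3, so column 1 of P is (1, -2, -1).
Doing the same for each uj gives P = [[1, -1, 2], [-2, 1, 2], [-1, -1, 1]].

[[1, -1, 2], [-2, 1, 2], [-1, -1, 1]]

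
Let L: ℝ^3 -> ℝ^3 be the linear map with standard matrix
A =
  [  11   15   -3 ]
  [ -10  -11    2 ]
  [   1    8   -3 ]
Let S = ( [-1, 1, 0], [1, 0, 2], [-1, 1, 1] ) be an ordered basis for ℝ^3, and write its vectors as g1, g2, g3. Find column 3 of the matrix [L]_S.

[1, 2, 0]

Compute L(g3) = A g3 = [1, 1, 4] in standard coordinates.
Then write this in S-coordinates: solve for y in y_1 g1 + ... + y_3 g3 = [1, 1, 4].
This gives y = [1, 2, 0], which is column 3 of [L]_S.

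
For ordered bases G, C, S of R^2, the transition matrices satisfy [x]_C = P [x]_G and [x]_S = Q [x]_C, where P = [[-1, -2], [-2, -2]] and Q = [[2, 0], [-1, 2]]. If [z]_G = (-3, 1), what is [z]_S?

(2, 7)

Composing the changes, [z]_S = Q P [z]_G.
Q P = [[-2, -4], [-3, -2]]; applying this to (-3, 1) gives (2, 7).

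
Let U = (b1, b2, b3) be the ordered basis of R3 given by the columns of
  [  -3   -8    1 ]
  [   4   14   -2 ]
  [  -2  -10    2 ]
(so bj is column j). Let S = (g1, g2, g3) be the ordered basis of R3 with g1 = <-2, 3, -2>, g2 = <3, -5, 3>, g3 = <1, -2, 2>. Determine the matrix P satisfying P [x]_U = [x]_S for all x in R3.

[[2, 0, 0], [0, -2, 0], [1, -2, 1]]

Let M have columns bj and N have columns gj. Then for every x, N [x]_S = x = M [x]_U, so P = N^(-1) M.
Since det N = 1, N^(-1) has integer entries; multiplying gives P = [[2, 0, 0], [0, -2, 0], [1, -2, 1]].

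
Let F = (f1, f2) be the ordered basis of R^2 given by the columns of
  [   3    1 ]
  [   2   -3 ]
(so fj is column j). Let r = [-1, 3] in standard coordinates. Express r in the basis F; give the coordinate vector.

Write r = c_1 f1 + c_2 f2 and solve for the c_i.
System: 3c_1 + c_2 = -1, 2c_1 - 3c_2 = 3; solving gives c_1 = 0, c_2 = -1.
Check: 0·f1 - f2 = [-1, 3].

[0, -1]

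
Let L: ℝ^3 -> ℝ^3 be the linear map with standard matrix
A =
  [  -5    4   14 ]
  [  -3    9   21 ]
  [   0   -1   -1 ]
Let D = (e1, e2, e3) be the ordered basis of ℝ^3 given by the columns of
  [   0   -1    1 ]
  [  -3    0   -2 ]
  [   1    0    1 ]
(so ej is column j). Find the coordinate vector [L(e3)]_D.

Column 3 of [L]_D is the D-coordinate vector of L(e3).
In standard coordinates L(e3) = A e3 = <1, 0, 1>.
Converting to D: <1, 0, 1> = -2e1 + 2e2 + 3e3, so the coordinate vector is <-2, 2, 3>.

<-2, 2, 3>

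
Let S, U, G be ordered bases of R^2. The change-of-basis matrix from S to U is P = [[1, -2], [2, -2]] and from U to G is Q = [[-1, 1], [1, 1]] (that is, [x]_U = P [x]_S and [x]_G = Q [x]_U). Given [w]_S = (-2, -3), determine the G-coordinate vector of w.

Apply P to get U-coordinates (4, 2), then Q to get G-coordinates.
The result is [w]_G = (-2, 6).

(-2, 6)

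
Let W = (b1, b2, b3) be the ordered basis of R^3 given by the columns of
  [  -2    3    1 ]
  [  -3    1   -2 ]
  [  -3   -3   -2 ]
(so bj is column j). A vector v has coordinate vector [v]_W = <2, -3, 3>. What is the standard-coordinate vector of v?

<-10, -15, -3>

By definition v = 2b1 - 3b2 + 3b3.
Summing componentwise gives <-10, -15, -3>.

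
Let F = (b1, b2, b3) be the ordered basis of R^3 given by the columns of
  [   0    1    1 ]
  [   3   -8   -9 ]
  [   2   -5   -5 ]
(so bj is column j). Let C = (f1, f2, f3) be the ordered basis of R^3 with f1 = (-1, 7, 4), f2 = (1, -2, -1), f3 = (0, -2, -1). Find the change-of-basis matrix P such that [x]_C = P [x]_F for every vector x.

Take x = bj: its F-coordinates are the j-th standard unit vector, so P e_j — column j of P — equals [bj]_C.
b1 = f1 + f2 + f3, giving column 1 = (1, 1, 1); repeating for each j gives P = [[1, -2, -1], [1, -1, 0], [1, -2, 1]].

[[1, -2, -1], [1, -1, 0], [1, -2, 1]]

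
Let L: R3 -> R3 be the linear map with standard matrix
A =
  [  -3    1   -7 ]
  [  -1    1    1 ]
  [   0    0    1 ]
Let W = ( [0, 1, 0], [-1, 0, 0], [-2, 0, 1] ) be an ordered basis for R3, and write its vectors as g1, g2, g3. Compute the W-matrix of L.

[[1, 1, 3], [-1, -3, -1], [0, 0, 1]]

Let P have columns g1, ..., g3. Then [L]_W = P^(-1) A P.
Here det P = 1, so P^(-1) is integer; computing A P first and then P^(-1)(A P) gives [[1, 1, 3], [-1, -3, -1], [0, 0, 1]].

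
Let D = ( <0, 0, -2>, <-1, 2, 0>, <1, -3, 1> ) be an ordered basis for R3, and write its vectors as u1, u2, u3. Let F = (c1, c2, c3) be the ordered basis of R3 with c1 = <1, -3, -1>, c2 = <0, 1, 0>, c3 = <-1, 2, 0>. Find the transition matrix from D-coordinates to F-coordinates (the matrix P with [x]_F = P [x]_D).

[[2, 0, -1], [2, 0, -2], [2, 1, -2]]

Column j of P is [uj]_F, since P maps D-coordinates to F-coordinates.
Expressing u1 in F: u1 = 2c1 + 2c2 + 2c3, so column 1 of P is <2, 2, 2>.
Doing the same for each uj gives P = [[2, 0, -1], [2, 0, -2], [2, 1, -2]].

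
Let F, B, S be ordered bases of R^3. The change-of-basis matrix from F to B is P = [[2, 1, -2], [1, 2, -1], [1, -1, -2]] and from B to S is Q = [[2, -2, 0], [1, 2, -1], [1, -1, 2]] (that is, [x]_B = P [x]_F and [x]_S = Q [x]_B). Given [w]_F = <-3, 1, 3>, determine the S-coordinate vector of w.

<-14, -9, -27>

Apply P to get B-coordinates <-11, -4, -10>, then Q to get S-coordinates.
The result is [w]_S = <-14, -9, -27>.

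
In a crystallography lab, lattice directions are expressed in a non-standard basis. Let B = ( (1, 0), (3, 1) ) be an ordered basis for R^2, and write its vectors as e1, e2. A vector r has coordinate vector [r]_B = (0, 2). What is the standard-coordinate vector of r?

(6, 2)

r = M [r]_B, where M has columns e1, e2.
Carrying out the matrix-vector product, r = (6, 2).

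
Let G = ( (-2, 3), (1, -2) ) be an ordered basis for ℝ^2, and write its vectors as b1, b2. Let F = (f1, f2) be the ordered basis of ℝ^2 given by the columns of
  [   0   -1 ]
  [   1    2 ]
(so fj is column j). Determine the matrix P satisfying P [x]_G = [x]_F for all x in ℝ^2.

Let M have columns bj and N have columns fj. Then for every x, N [x]_F = x = M [x]_G, so P = N^(-1) M.
Since det N = 1, N^(-1) has integer entries; multiplying gives P = [[-1, 0], [2, -1]].

[[-1, 0], [2, -1]]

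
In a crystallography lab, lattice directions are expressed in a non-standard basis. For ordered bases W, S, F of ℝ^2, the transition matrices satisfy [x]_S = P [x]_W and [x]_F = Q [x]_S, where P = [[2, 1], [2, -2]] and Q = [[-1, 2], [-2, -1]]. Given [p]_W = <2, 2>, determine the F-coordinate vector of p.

<-6, -12>

Apply P to get S-coordinates <6, 0>, then Q to get F-coordinates.
The result is [p]_F = <-6, -12>.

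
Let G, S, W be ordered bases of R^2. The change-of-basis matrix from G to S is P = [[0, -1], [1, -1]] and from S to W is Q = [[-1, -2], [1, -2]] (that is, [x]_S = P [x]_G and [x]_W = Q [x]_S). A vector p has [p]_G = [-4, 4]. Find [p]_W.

Apply P to get S-coordinates [-4, -8], then Q to get W-coordinates.
The result is [p]_W = [20, 12].

[20, 12]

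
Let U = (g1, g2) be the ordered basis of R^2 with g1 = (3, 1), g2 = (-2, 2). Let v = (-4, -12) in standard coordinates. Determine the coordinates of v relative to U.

[v]_U is the unique c with M c = v, where M has columns g1, g2.
System: 3c_1 - 2c_2 = -4, c_1 + 2c_2 = -12; solving gives c_1 = -4, c_2 = -4.
Check: -4g1 - 4g2 = (-4, -12).

(-4, -4)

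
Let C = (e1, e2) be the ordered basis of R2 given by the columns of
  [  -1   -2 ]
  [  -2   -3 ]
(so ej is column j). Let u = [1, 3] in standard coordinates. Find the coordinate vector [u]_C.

[-3, 1]

We seek scalars with c_1 e1 + c_2 e2 = u; equivalently solve M c = u where the columns of M are e1, e2.
System: -c_1 - 2c_2 = 1, -2c_1 - 3c_2 = 3; solving gives c_1 = -3, c_2 = 1.
Check: -3e1 + e2 = [1, 3].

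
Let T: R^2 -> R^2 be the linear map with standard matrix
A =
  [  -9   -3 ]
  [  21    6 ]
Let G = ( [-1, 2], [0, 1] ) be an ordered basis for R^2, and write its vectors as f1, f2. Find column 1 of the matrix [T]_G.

[-3, -3]

Compute T(f1) = A f1 = [3, -9] in standard coordinates.
Then write this in G-coordinates: solve for y in y_1 f1 + y_2 f2 = [3, -9].
This gives y = [-3, -3], which is column 1 of [T]_G.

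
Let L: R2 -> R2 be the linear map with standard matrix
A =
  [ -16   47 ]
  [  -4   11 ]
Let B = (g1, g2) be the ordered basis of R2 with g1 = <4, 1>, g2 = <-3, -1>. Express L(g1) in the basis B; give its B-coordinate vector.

Compute L(g1) = A g1 = <-17, -5> in standard coordinates.
Then write this in B-coordinates: solve for y in y_1 g1 + y_2 g2 = <-17, -5>.
This gives y = <-2, 3>, which is column 1 of [L]_B.

<-2, 3>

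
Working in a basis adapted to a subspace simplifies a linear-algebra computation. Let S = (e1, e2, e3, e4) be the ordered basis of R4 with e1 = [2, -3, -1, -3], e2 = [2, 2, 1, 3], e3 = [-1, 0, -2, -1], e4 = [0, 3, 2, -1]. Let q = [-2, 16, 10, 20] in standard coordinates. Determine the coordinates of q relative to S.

[q]_S is the unique c with M c = q, where M has columns e1, ..., e4.
Gaussian elimination on [M | q] yields c = (-4, 2, -2, 0).
Check: -4e1 + 2e2 - 2e3 + 0·e4 = [-2, 16, 10, 20].

[-4, 2, -2, 0]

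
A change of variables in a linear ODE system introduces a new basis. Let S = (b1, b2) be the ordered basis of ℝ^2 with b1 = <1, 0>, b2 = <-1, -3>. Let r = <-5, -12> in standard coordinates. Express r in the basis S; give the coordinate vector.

<-1, 4>

We seek scalars with c_1 b1 + c_2 b2 = r; equivalently solve M c = r where the columns of M are b1, b2.
System: c_1 - c_2 = -5, 0c_1 - 3c_2 = -12; solving gives c_1 = -1, c_2 = 4.
Check: -b1 + 4b2 = <-5, -12>.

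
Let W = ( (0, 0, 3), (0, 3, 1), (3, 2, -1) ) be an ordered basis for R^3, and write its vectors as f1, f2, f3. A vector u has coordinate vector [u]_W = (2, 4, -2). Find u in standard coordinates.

(-6, 8, 12)

The coordinates say u = 2f1 + 4f2 - 2f3; adding the scaled basis vectors gives (-6, 8, 12).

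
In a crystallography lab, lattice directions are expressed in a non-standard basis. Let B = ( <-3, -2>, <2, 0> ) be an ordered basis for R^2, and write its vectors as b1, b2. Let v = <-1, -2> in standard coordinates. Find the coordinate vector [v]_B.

<1, 1>

We seek scalars with c_1 b1 + c_2 b2 = v; equivalently solve M c = v where the columns of M are b1, b2.
System: -3c_1 + 2c_2 = -1, -2c_1 + 0c_2 = -2; solving gives c_1 = 1, c_2 = 1.
Check: b1 + b2 = <-1, -2>.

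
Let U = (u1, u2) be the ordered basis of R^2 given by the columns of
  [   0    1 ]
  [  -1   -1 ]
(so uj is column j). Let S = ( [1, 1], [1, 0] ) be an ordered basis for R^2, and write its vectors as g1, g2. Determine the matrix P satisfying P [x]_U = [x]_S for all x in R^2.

[[-1, -1], [1, 2]]

Take x = uj: its U-coordinates are the j-th standard unit vector, so P e_j — column j of P — equals [uj]_S.
u1 = -g1 + g2, giving column 1 = [-1, 1]; repeating for each j gives P = [[-1, -1], [1, 2]].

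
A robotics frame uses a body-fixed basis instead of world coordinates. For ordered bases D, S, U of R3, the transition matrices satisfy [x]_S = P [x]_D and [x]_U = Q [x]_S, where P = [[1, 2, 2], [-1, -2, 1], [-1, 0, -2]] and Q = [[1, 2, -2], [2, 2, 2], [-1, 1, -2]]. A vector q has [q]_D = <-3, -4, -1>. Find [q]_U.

First [q]_S = P [q]_D = <-13, 10, 5>.
Then [q]_U = Q [q]_S = <-3, 4, 13>.

<-3, 4, 13>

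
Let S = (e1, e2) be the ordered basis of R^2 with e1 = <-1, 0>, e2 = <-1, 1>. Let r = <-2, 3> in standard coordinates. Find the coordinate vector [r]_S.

Write r = c_1 e1 + c_2 e2 and solve for the c_i.
System: -c_1 - c_2 = -2, 0c_1 + c_2 = 3; solving gives c_1 = -1, c_2 = 3.
Check: -e1 + 3e2 = <-2, 3>.

<-1, 3>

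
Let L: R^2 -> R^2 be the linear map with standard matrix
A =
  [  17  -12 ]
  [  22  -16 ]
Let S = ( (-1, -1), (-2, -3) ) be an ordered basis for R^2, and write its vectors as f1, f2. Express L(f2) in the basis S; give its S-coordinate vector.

(2, -2)

Column 2 of [L]_S is the S-coordinate vector of L(f2).
In standard coordinates L(f2) = A f2 = (2, 4).
Converting to S: (2, 4) = 2f1 - 2f2, so the coordinate vector is (2, -2).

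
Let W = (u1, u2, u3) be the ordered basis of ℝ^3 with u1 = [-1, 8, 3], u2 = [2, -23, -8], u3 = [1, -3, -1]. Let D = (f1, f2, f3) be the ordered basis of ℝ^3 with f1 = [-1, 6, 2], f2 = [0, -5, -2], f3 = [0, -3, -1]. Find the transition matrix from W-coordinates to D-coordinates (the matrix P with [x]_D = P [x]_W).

[[1, -2, -1], [-1, 1, 0], [1, 2, -1]]

Let M have columns uj and N have columns fj. Then for every x, N [x]_D = x = M [x]_W, so P = N^(-1) M.
Since det N = 1, N^(-1) has integer entries; multiplying gives P = [[1, -2, -1], [-1, 1, 0], [1, 2, -1]].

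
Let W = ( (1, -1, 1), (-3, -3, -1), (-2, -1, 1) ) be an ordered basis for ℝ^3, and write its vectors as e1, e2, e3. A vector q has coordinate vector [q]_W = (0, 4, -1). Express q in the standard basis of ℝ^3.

(-10, -11, -5)

q = M [q]_W, where M has columns e1, ..., e3.
Carrying out the matrix-vector product, q = (-10, -11, -5).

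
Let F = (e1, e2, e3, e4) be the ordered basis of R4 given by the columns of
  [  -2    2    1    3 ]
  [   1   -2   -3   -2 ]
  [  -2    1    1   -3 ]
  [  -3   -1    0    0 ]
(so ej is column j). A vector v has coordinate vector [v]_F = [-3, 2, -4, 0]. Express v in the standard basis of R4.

[6, 5, 4, 7]

By definition v = -3e1 + 2e2 - 4e3 + 0·e4.
Summing componentwise gives [6, 5, 4, 7].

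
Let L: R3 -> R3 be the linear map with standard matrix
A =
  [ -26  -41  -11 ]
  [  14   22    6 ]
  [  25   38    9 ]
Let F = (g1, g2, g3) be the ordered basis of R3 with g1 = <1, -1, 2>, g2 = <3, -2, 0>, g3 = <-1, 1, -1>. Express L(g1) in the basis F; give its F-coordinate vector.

Column 1 of [L]_F is the F-coordinate vector of L(g1).
In standard coordinates L(g1) = A g1 = <-7, 4, 5>.
Converting to F: <-7, 4, 5> = 3g1 - 3g2 + g3, so the coordinate vector is <3, -3, 1>.

<3, -3, 1>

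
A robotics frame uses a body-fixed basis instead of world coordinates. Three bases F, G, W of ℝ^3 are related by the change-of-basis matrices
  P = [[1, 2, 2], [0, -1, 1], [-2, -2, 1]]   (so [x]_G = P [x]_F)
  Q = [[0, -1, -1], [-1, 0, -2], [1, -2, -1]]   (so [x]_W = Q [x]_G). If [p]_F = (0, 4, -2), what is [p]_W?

Composing the changes, [p]_W = Q P [p]_F.
Q P = [[2, 3, -2], [3, 2, -4], [3, 6, -1]]; applying this to (0, 4, -2) gives (16, 16, 26).

(16, 16, 26)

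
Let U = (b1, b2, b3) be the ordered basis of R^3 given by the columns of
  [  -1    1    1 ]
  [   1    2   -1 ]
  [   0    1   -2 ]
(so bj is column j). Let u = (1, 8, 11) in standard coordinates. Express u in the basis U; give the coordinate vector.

[u]_U is the unique c with M c = u, where M has columns b1, ..., b3.
Solving this 3x3 system gives c = (-2, 3, -4).
Check: -2b1 + 3b2 - 4b3 = (1, 8, 11).

(-2, 3, -4)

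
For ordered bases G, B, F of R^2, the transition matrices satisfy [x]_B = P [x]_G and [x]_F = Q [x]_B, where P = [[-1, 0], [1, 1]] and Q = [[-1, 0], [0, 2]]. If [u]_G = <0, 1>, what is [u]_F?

<0, 2>

First [u]_B = P [u]_G = <0, 1>.
Then [u]_F = Q [u]_B = <0, 2>.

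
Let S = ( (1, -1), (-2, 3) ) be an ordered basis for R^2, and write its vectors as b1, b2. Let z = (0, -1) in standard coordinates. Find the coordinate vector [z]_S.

[z]_S is the unique c with M c = z, where M has columns b1, b2.
System: c_1 - 2c_2 = 0, -c_1 + 3c_2 = -1; solving gives c_1 = -2, c_2 = -1.
Check: -2b1 - b2 = (0, -1).

(-2, -1)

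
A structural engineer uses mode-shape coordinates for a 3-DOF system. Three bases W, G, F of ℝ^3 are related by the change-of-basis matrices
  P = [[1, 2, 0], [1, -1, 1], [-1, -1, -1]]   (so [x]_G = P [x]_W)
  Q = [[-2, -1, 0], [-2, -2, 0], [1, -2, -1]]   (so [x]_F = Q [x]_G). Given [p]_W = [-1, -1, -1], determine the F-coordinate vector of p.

[7, 8, -4]

Composing the changes, [p]_F = Q P [p]_W.
Q P = [[-3, -3, -1], [-4, -2, -2], [0, 5, -1]]; applying this to [-1, -1, -1] gives [7, 8, -4].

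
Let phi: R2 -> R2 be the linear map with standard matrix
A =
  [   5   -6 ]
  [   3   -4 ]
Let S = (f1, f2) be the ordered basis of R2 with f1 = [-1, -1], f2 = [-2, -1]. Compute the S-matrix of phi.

[[-1, 0], [0, 2]]

The j-th column of [phi]_S is [phi(fj)]_S.
phi(f1) = A f1 = [1, 1] = -f1 + 0·f2, so column 1 is [-1, 0].
Repeating for f2 and assembling the columns gives [[-1, 0], [0, 2]].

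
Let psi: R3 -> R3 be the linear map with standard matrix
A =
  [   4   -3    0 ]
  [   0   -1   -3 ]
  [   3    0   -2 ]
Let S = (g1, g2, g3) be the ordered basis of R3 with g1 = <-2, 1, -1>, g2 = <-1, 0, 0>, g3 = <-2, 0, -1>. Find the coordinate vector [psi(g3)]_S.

<3, 0, 1>

Column 3 of [psi]_S is the S-coordinate vector of psi(g3).
In standard coordinates psi(g3) = A g3 = <-8, 3, -4>.
Converting to S: <-8, 3, -4> = 3g1 + 0·g2 + g3, so the coordinate vector is <3, 0, 1>.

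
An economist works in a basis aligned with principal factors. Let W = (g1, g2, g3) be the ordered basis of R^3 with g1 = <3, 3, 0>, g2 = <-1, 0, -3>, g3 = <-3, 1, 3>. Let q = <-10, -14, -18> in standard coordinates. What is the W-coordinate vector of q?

<-4, 4, -2>

We seek scalars with c_1 g1 + ... + c_3 g3 = q; equivalently solve M c = q where the columns of M are g1, ..., g3.
Row-reducing the augmented matrix [M | q] gives c = (-4, 4, -2).
Check: -4g1 + 4g2 - 2g3 = <-10, -14, -18>.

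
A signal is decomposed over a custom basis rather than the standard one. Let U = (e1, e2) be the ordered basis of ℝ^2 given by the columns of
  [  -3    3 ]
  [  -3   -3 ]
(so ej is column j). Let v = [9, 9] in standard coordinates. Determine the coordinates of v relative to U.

We seek scalars with c_1 e1 + c_2 e2 = v; equivalently solve M c = v where the columns of M are e1, e2.
System: -3c_1 + 3c_2 = 9, -3c_1 - 3c_2 = 9; solving gives c_1 = -3, c_2 = 0.
Check: -3e1 + 0·e2 = [9, 9].

[-3, 0]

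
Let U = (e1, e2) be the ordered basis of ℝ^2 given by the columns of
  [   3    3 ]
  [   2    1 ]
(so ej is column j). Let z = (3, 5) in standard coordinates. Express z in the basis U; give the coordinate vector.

Write z = c_1 e1 + c_2 e2 and solve for the c_i.
System: 3c_1 + 3c_2 = 3, 2c_1 + c_2 = 5; solving gives c_1 = 4, c_2 = -3.
Check: 4e1 - 3e2 = (3, 5).

(4, -3)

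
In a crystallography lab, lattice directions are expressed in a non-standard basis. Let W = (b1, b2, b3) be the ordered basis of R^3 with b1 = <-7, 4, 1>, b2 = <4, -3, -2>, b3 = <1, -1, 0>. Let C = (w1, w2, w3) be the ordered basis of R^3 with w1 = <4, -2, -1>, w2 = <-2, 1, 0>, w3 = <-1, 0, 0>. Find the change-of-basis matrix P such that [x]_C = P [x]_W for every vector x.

[[-1, 2, 0], [2, 1, -1], [-1, 2, 1]]

Column j of P is [bj]_C, since P maps W-coordinates to C-coordinates.
Expressing b1 in C: b1 = -w1 + 2w2 - w3, so column 1 of P is <-1, 2, -1>.
Doing the same for each bj gives P = [[-1, 2, 0], [2, 1, -1], [-1, 2, 1]].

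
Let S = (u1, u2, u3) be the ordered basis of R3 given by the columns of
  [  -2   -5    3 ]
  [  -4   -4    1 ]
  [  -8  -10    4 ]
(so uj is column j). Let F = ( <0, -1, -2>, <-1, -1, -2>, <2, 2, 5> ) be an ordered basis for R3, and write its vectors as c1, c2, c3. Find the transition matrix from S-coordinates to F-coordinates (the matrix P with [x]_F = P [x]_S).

[[2, -1, 2], [2, 1, 1], [0, -2, 2]]

Let M have columns uj and N have columns cj. Then for every x, N [x]_F = x = M [x]_S, so P = N^(-1) M.
Since det N = -1, N^(-1) has integer entries; multiplying gives P = [[2, -1, 2], [2, 1, 1], [0, -2, 2]].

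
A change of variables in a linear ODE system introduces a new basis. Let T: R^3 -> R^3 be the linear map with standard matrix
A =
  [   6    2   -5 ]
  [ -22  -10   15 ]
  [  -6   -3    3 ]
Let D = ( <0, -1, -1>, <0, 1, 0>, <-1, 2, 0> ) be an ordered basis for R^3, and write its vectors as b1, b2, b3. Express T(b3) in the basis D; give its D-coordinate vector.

<0, -2, 2>

Column 3 of [T]_D is the D-coordinate vector of T(b3).
In standard coordinates T(b3) = A b3 = <-2, 2, 0>.
Converting to D: <-2, 2, 0> = 0·b1 - 2b2 + 2b3, so the coordinate vector is <0, -2, 2>.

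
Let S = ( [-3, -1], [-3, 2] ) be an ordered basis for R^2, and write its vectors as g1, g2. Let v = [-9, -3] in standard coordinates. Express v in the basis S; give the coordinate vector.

[3, 0]

Write v = c_1 g1 + c_2 g2 and solve for the c_i.
System: -3c_1 - 3c_2 = -9, -c_1 + 2c_2 = -3; solving gives c_1 = 3, c_2 = 0.
Check: 3g1 + 0·g2 = [-9, -3].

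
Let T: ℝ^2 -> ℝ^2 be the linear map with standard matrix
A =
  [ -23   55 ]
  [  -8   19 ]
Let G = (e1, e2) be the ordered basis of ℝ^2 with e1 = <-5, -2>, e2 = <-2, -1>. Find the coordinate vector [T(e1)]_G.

Compute T(e1) = A e1 = <5, 2> in standard coordinates.
Then write this in G-coordinates: solve for y in y_1 e1 + y_2 e2 = <5, 2>.
This gives y = <-1, 0>, which is column 1 of [T]_G.

<-1, 0>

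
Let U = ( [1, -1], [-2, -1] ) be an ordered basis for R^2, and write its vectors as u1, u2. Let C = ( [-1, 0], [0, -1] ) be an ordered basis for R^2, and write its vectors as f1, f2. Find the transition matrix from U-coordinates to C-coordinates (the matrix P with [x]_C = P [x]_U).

[[-1, 2], [1, 1]]

Let M have columns uj and N have columns fj. Then for every x, N [x]_C = x = M [x]_U, so P = N^(-1) M.
Since det N = 1, N^(-1) has integer entries; multiplying gives P = [[-1, 2], [1, 1]].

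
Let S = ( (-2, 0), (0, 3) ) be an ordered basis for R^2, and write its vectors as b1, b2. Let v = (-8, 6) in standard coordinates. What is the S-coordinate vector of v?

(4, 2)

[v]_S is the unique c with M c = v, where M has columns b1, b2.
System: -2c_1 + 0c_2 = -8, 0c_1 + 3c_2 = 6; solving gives c_1 = 4, c_2 = 2.
Check: 4b1 + 2b2 = (-8, 6).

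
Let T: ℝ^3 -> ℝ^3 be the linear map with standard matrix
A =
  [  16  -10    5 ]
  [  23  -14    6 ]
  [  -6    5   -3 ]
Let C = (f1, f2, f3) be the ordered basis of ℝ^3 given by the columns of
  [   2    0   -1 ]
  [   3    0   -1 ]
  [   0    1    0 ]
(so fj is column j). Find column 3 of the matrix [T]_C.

<-3, 1, 0>

Compute T(f3) = A f3 = <-6, -9, 1> in standard coordinates.
Then write this in C-coordinates: solve for y in y_1 f1 + ... + y_3 f3 = <-6, -9, 1>.
This gives y = <-3, 1, 0>, which is column 3 of [T]_C.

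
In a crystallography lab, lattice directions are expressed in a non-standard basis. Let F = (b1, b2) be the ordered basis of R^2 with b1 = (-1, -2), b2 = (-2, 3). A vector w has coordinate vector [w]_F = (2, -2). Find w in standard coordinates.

w = M [w]_F, where M has columns b1, b2.
Carrying out the matrix-vector product, w = (2, -10).

(2, -10)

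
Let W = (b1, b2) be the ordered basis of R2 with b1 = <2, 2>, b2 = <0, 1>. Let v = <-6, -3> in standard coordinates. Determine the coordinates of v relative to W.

[v]_W is the unique c with M c = v, where M has columns b1, b2.
System: 2c_1 + 0c_2 = -6, 2c_1 + c_2 = -3; solving gives c_1 = -3, c_2 = 3.
Check: -3b1 + 3b2 = <-6, -3>.

<-3, 3>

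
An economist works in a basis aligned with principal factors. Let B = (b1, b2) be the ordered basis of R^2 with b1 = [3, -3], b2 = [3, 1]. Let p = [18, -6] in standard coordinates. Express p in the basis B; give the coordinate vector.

[p]_B is the unique c with M c = p, where M has columns b1, b2.
System: 3c_1 + 3c_2 = 18, -3c_1 + c_2 = -6; solving gives c_1 = 3, c_2 = 3.
Check: 3b1 + 3b2 = [18, -6].

[3, 3]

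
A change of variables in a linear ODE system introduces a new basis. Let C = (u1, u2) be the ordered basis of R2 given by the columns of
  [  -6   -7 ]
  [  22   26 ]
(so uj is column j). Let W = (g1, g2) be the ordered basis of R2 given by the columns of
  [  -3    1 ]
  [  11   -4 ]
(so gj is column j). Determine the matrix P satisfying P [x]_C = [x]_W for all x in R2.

[[2, 2], [0, -1]]

Let M have columns uj and N have columns gj. Then for every x, N [x]_W = x = M [x]_C, so P = N^(-1) M.
Since det N = 1, N^(-1) has integer entries; multiplying gives P = [[2, 2], [0, -1]].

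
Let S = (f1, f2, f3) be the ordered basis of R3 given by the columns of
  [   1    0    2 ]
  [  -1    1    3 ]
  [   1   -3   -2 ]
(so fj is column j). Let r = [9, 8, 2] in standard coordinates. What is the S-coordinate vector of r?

[r]_S is the unique c with M c = r, where M has columns f1, ..., f3.
Gaussian elimination on [M | r] yields c = (1, -3, 4).
Check: f1 - 3f2 + 4f3 = [9, 8, 2].

[1, -3, 4]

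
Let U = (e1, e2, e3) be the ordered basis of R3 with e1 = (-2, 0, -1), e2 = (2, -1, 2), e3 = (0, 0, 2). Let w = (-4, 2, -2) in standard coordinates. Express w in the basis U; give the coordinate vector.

[w]_U is the unique c with M c = w, where M has columns e1, ..., e3.
Solving this 3x3 system gives c = (0, -2, 1).
Check: 0·e1 - 2e2 + e3 = (-4, 2, -2).

(0, -2, 1)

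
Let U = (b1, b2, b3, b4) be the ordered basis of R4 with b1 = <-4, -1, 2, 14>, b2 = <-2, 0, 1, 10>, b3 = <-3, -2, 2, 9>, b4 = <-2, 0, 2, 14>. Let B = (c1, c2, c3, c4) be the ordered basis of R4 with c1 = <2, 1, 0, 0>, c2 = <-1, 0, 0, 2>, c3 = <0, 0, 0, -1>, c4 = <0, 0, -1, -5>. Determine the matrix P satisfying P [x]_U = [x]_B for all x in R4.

Column j of P is [bj]_B, since P maps U-coordinates to B-coordinates.
Expressing b1 in B: b1 = -c1 + 2c2 + 0·c3 - 2c4, so column 1 of P is <-1, 2, 0, -2>.
Doing the same for each bj gives P = [[-1, 0, -2, 0], [2, 2, -1, 2], [0, -1, -1, 0], [-2, -1, -2, -2]].

[[-1, 0, -2, 0], [2, 2, -1, 2], [0, -1, -1, 0], [-2, -1, -2, -2]]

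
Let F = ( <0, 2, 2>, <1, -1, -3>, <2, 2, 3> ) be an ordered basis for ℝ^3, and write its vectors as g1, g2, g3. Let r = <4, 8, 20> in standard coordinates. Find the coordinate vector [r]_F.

We seek scalars with c_1 g1 + ... + c_3 g3 = r; equivalently solve M c = r where the columns of M are g1, ..., g3.
Solving this 3x3 system gives c = (-2, -4, 4).
Check: -2g1 - 4g2 + 4g3 = <4, 8, 20>.

<-2, -4, 4>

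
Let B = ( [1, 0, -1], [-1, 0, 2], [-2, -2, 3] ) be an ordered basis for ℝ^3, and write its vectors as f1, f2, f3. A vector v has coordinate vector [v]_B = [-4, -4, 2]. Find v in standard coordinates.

v = M [v]_B, where M has columns f1, ..., f3.
Carrying out the matrix-vector product, v = [-4, -4, 2].

[-4, -4, 2]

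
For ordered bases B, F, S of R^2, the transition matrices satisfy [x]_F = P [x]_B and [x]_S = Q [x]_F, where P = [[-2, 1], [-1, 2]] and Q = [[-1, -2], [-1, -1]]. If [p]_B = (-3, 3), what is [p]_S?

First [p]_F = P [p]_B = (9, 9).
Then [p]_S = Q [p]_F = (-27, -18).

(-27, -18)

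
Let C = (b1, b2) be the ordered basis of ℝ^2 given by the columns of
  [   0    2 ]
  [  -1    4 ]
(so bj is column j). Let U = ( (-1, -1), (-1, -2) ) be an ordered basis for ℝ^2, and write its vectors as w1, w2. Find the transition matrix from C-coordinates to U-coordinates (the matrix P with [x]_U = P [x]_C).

[[-1, 0], [1, -2]]

Let M have columns bj and N have columns wj. Then for every x, N [x]_U = x = M [x]_C, so P = N^(-1) M.
Since det N = 1, N^(-1) has integer entries; multiplying gives P = [[-1, 0], [1, -2]].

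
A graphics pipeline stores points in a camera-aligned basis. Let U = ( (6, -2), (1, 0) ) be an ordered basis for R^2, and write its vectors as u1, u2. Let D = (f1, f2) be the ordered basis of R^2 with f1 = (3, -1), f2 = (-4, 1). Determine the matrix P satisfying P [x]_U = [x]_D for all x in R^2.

Take x = uj: its U-coordinates are the j-th standard unit vector, so P e_j — column j of P — equals [uj]_D.
u1 = 2f1 + 0·f2, giving column 1 = (2, 0); repeating for each j gives P = [[2, -1], [0, -1]].

[[2, -1], [0, -1]]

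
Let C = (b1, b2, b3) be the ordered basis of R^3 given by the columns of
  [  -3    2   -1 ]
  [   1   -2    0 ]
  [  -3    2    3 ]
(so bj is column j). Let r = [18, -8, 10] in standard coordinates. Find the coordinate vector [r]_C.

Write r = c_1 b1 + ... + c_3 b3 and solve for the c_i.
Gaussian elimination on [M | r] yields c = (-4, 2, -2).
Check: -4b1 + 2b2 - 2b3 = [18, -8, 10].

[-4, 2, -2]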